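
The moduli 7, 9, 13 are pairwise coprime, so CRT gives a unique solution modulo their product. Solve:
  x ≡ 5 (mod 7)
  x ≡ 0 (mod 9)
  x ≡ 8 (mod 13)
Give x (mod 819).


Moduli 7, 9, 13 are pairwise coprime; by CRT there is a unique solution modulo M = 7 · 9 · 13 = 819.
Solve pairwise, accumulating the modulus:
  Start with x ≡ 5 (mod 7).
  Combine with x ≡ 0 (mod 9): since gcd(7, 9) = 1, we get a unique residue mod 63.
    Write x = 5 + 7·t and substitute into x ≡ 0 (mod 9): 7·t ≡ 0 − 5 = -5 (mod 9).
    Reduce coefficients mod 9: 7·t ≡ 4 (mod 9).
    The inverse of 7 mod 9 is 4 (since 7·4 = 28 = 3·9 + 1), so t ≡ 4·4 = 16 ≡ 7 (mod 9).
    Then x = 5 + 7·7 = 54, valid modulo lcm(7, 9) = 63: x ≡ 54 (mod 63).
  Combine with x ≡ 8 (mod 13): since gcd(63, 13) = 1, we get a unique residue mod 819.
    Write x = 54 + 63·t and substitute into x ≡ 8 (mod 13): 63·t ≡ 8 − 54 = -46 (mod 13).
    Reduce coefficients mod 13: 11·t ≡ 6 (mod 13).
    The inverse of 11 mod 13 is 6 (since 11·6 = 66 = 5·13 + 1), so t ≡ 6·6 = 36 ≡ 10 (mod 13).
    Then x = 54 + 63·10 = 684, valid modulo lcm(63, 13) = 819: x ≡ 684 (mod 819).
Verify: 684 mod 7 = 5 ✓, 684 mod 9 = 0 ✓, 684 mod 13 = 8 ✓.

x ≡ 684 (mod 819).


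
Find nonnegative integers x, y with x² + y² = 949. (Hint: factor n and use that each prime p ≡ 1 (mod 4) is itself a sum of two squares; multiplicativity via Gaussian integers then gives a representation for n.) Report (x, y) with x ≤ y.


Step 1: Factor n = 949 = 13 · 73.
Step 2: Check the mod-4 condition on each prime factor: 13 ≡ 1 (mod 4), exponent 1; 73 ≡ 1 (mod 4), exponent 1.
All primes ≡ 3 (mod 4) appear to even exponent (or don't appear), so by the two-squares theorem n IS expressible as a sum of two squares.
Step 3: Build a representation. Here n = 13 · 73 is a product of primes ≡ 1 (mod 4). Each prime p ≡ 1 (mod 4) is itself a sum of two squares; find a² by testing p − a² for a perfect square:
  13: 13 − 1² = 12, 13 − 2² = 9 = 3² ⇒ 13 = 2² + 3².
  73: 73 − 1² = 72, 73 − 2² = 69, 73 − 3² = 64 = 8² ⇒ 73 = 3² + 8².
  Combine using the Brahmagupta–Fibonacci identity (a² + b²)(c² + d²) = (ac − bd)² + (ad + bc)² = (ac + bd)² + (ad − bc)²:
  13 · 73 = 949: from (2² + 3²)(3² + 8²), take (2·3 − 3·8, 2·8 + 3·3) = (6 − 24, 16 + 9) = (-18, 25); dropping signs (only squares matter) gives (18, 25); check 18² + 25² = 324 + 625 = 949 ✓.
Step 4: Order so x ≤ y and verify: 18² + 25² = 324 + 625 = 949 = n. ✓

n = 949 = 18² + 25² (one valid representation with x ≤ y).


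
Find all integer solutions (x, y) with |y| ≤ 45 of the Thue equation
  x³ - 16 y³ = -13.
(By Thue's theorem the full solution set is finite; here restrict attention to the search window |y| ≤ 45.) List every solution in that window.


The equation is x³ - 16y³ = -13. For fixed y, x³ = 16·y³ − 13, so a solution requires the RHS to be a perfect cube.
Strategy: iterate y from -45 to 45, compute RHS = 16·y³ − 13, and check whether it is a (positive or negative) perfect cube.
Check small values of y:
  y = 0: RHS = -13 is not a perfect cube.
  y = 1: RHS = 3 is not a perfect cube.
  y = -1: RHS = -29 is not a perfect cube.
  y = 2: RHS = 115 is not a perfect cube.
  y = -2: RHS = -141 is not a perfect cube.
  y = 3: RHS = 419 is not a perfect cube.
  y = -3: RHS = -445 is not a perfect cube.
Continuing the search up to |y| = 45 finds no solutions either.
No (x, y) in the scanned range satisfies the equation.

No integer solutions with |y| ≤ 45.


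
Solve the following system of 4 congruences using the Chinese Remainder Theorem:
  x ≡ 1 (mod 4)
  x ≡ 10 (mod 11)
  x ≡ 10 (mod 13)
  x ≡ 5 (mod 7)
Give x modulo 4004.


Product of moduli M = 4 · 11 · 13 · 7 = 4004.
Merge one congruence at a time:
  Start: x ≡ 1 (mod 4).
  Combine with x ≡ 10 (mod 11); new modulus lcm = 44.
    Write x = 1 + 4·t and substitute into x ≡ 10 (mod 11): 4·t ≡ 10 − 1 = 9 (mod 11).
    The inverse of 4 mod 11 is 3 (since 4·3 = 12 = 1·11 + 1), so t ≡ 3·9 = 27 ≡ 5 (mod 11).
    Then x = 1 + 4·5 = 21, valid modulo lcm(4, 11) = 44: x ≡ 21 (mod 44).
  Combine with x ≡ 10 (mod 13); new modulus lcm = 572.
    Write x = 21 + 44·t and substitute into x ≡ 10 (mod 13): 44·t ≡ 10 − 21 = -11 (mod 13).
    Reduce coefficients mod 13: 5·t ≡ 2 (mod 13).
    The inverse of 5 mod 13 is 8 (since 5·8 = 40 = 3·13 + 1), so t ≡ 8·2 = 16 ≡ 3 (mod 13).
    Then x = 21 + 44·3 = 153, valid modulo lcm(44, 13) = 572: x ≡ 153 (mod 572).
  Combine with x ≡ 5 (mod 7); new modulus lcm = 4004.
    Write x = 153 + 572·t and substitute into x ≡ 5 (mod 7): 572·t ≡ 5 − 153 = -148 (mod 7).
    Reduce coefficients mod 7: 5·t ≡ 6 (mod 7).
    The inverse of 5 mod 7 is 3 (since 5·3 = 15 = 2·7 + 1), so t ≡ 3·6 = 18 ≡ 4 (mod 7).
    Then x = 153 + 572·4 = 2441, valid modulo lcm(572, 7) = 4004: x ≡ 2441 (mod 4004).
Verify against each original: 2441 mod 4 = 1, 2441 mod 11 = 10, 2441 mod 13 = 10, 2441 mod 7 = 5.

x ≡ 2441 (mod 4004).


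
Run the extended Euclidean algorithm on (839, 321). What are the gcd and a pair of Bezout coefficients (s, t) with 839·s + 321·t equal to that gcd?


Euclidean algorithm on (839, 321) — divide until remainder is 0:
  839 = 2 · 321 + 197
  321 = 1 · 197 + 124
  197 = 1 · 124 + 73
  124 = 1 · 73 + 51
  73 = 1 · 51 + 22
  51 = 2 · 22 + 7
  22 = 3 · 7 + 1
  7 = 7 · 1 + 0
gcd(839, 321) = 1.
Track Bezout coefficients alongside the remainders: start with r₀ = 839 = a·1 + b·0 (s = 1, t = 0) and r₁ = 321 = a·0 + b·1 (s = 0, t = 1); each new remainder r_{k+1} = r_{k-1} − q_k·r_k inherits s_{k+1} = s_{k-1} − q_k·s_k, t_{k+1} = t_{k-1} − q_k·t_k, so r_k = a·s_k + b·t_k at every step:
  q = 2: r = 197, s = 1 − 2·0 = 1, t = 0 − 2·1 = -2  (check: 839·1 + 321·(-2) = 197)
  q = 1: r = 124, s = 0 − 1·1 = -1, t = 1 − 1·(-2) = 3  (check: 839·(-1) + 321·3 = 124)
  q = 1: r = 73, s = 1 − 1·(-1) = 2, t = -2 − 1·3 = -5  (check: 839·2 + 321·(-5) = 73)
  q = 1: r = 51, s = -1 − 1·2 = -3, t = 3 − 1·(-5) = 8  (check: 839·(-3) + 321·8 = 51)
  q = 1: r = 22, s = 2 − 1·(-3) = 5, t = -5 − 1·8 = -13  (check: 839·5 + 321·(-13) = 22)
  q = 2: r = 7, s = -3 − 2·5 = -13, t = 8 − 2·(-13) = 34  (check: 839·(-13) + 321·34 = 7)
  q = 3: r = 1, s = 5 − 3·(-13) = 44, t = -13 − 3·34 = -115  (check: 839·44 + 321·(-115) = 1)
The row with r = 1 (the gcd) gives the Bezout coefficients s = 44, t = -115.
Result: 839 · (44) + 321 · (-115) = 1.

gcd(839, 321) = 1; s = 44, t = -115 (check: 839·44 + 321·(-115) = 1).


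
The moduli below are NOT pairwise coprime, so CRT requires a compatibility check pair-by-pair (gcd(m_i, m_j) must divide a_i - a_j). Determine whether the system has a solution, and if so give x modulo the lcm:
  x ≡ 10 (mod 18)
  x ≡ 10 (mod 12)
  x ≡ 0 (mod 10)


Moduli 18, 12, 10 are not pairwise coprime, so CRT works modulo lcm(m_i) when all pairwise compatibility conditions hold.
Pairwise compatibility: gcd(m_i, m_j) must divide a_i - a_j for every pair.
Merge one congruence at a time:
  Start: x ≡ 10 (mod 18).
  Combine with x ≡ 10 (mod 12): gcd(18, 12) = 6; 10 - 10 = 0, which IS divisible by 6, so compatible.
    Write x = 10 + 18·t and substitute into x ≡ 10 (mod 12): 18·t ≡ 10 − 10 = 0 (mod 12).
    Divide the congruence (and modulus) by g = 6: 3·t ≡ 0 (mod 2).
    Reduce coefficients mod 2: 1·t ≡ 0 (mod 2).
    So t ≡ 0 (mod 2).
    Then x = 10 + 18·0 = 10, valid modulo lcm(18, 12) = 36: x ≡ 10 (mod 36).
  Combine with x ≡ 0 (mod 10): gcd(36, 10) = 2; 0 - 10 = -10, which IS divisible by 2, so compatible.
    Write x = 10 + 36·t and substitute into x ≡ 0 (mod 10): 36·t ≡ 0 − 10 = -10 (mod 10).
    Divide the congruence (and modulus) by g = 2: 18·t ≡ -5 (mod 5).
    Reduce coefficients mod 5: 3·t ≡ 0 (mod 5).
    The inverse of 3 mod 5 is 2 (since 3·2 = 6 = 1·5 + 1), so t ≡ 2·0 = 0 ≡ 0 (mod 5).
    Then x = 10 + 36·0 = 10, valid modulo lcm(36, 10) = 180: x ≡ 10 (mod 180).
Verify: 10 mod 18 = 10, 10 mod 12 = 10, 10 mod 10 = 0.

x ≡ 10 (mod 180).


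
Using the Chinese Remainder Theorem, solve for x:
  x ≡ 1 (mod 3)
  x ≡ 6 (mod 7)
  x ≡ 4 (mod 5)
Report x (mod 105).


Moduli 3, 7, 5 are pairwise coprime; by CRT there is a unique solution modulo M = 3 · 7 · 5 = 105.
Solve pairwise, accumulating the modulus:
  Start with x ≡ 1 (mod 3).
  Combine with x ≡ 6 (mod 7): since gcd(3, 7) = 1, we get a unique residue mod 21.
    Write x = 1 + 3·t and substitute into x ≡ 6 (mod 7): 3·t ≡ 6 − 1 = 5 (mod 7).
    The inverse of 3 mod 7 is 5 (since 3·5 = 15 = 2·7 + 1), so t ≡ 5·5 = 25 ≡ 4 (mod 7).
    Then x = 1 + 3·4 = 13, valid modulo lcm(3, 7) = 21: x ≡ 13 (mod 21).
  Combine with x ≡ 4 (mod 5): since gcd(21, 5) = 1, we get a unique residue mod 105.
    Write x = 13 + 21·t and substitute into x ≡ 4 (mod 5): 21·t ≡ 4 − 13 = -9 (mod 5).
    Reduce coefficients mod 5: 1·t ≡ 1 (mod 5).
    So t ≡ 1 (mod 5).
    Then x = 13 + 21·1 = 34, valid modulo lcm(21, 5) = 105: x ≡ 34 (mod 105).
Verify: 34 mod 3 = 1 ✓, 34 mod 7 = 6 ✓, 34 mod 5 = 4 ✓.

x ≡ 34 (mod 105).


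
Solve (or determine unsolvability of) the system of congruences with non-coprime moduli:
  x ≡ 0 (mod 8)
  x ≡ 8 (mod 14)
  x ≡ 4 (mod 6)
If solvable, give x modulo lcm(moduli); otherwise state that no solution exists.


Moduli 8, 14, 6 are not pairwise coprime, so CRT works modulo lcm(m_i) when all pairwise compatibility conditions hold.
Pairwise compatibility: gcd(m_i, m_j) must divide a_i - a_j for every pair.
Merge one congruence at a time:
  Start: x ≡ 0 (mod 8).
  Combine with x ≡ 8 (mod 14): gcd(8, 14) = 2; 8 - 0 = 8, which IS divisible by 2, so compatible.
    Write x = 0 + 8·t and substitute into x ≡ 8 (mod 14): 8·t ≡ 8 − 0 = 8 (mod 14).
    Divide the congruence (and modulus) by g = 2: 4·t ≡ 4 (mod 7).
    The inverse of 4 mod 7 is 2 (since 4·2 = 8 = 1·7 + 1), so t ≡ 2·4 = 8 ≡ 1 (mod 7).
    Then x = 0 + 8·1 = 8, valid modulo lcm(8, 14) = 56: x ≡ 8 (mod 56).
  Combine with x ≡ 4 (mod 6): gcd(56, 6) = 2; 4 - 8 = -4, which IS divisible by 2, so compatible.
    Write x = 8 + 56·t and substitute into x ≡ 4 (mod 6): 56·t ≡ 4 − 8 = -4 (mod 6).
    Divide the congruence (and modulus) by g = 2: 28·t ≡ -2 (mod 3).
    Reduce coefficients mod 3: 1·t ≡ 1 (mod 3).
    So t ≡ 1 (mod 3).
    Then x = 8 + 56·1 = 64, valid modulo lcm(56, 6) = 168: x ≡ 64 (mod 168).
Verify: 64 mod 8 = 0, 64 mod 14 = 8, 64 mod 6 = 4.

x ≡ 64 (mod 168).


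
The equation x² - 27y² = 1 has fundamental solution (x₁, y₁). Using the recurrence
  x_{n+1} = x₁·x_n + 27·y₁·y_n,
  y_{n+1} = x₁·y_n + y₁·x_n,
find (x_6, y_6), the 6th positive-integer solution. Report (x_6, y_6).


Step 1: Find the fundamental solution (x₁, y₁) of x² - 27y² = 1.
  Expand √27 as a continued fraction. a₀ = ⌊√27⌋ = 5; iterate m_{k+1} = d_k·a_k − m_k, d_{k+1} = (27 − m_{k+1}²)/d_k, a_{k+1} = ⌊(a₀ + m_{k+1})/d_{k+1}⌋ (starting m₀ = 0, d₀ = 1), with convergents p_k = a_k·p_{k-1} + p_{k-2}, q_k = a_k·q_{k-1} + q_{k-2} (p₋₁ = 1, q₋₁ = 0):
  k = 0: a₀ = 5; p₀/q₀ = 5/1; p₀² − 27·q₀² = 25 − 27 = -2.
  k = 1: m = 5, d = 2, a = ⌊(5 + 5)/2⌋ = 5; p/q = (5·5 + 1)/(5·1 + 0) = 26/5; p² − 27·q² = 676 − 675 = 1.
  The first convergent with p² − 27·q² = 1 gives the fundamental solution (x₁, y₁) = (26, 5).
Step 2: Apply the recurrence (x_{n+1}, y_{n+1}) = (x₁x_n + 27y₁y_n, x₁y_n + y₁x_n) repeatedly.
  From (x_1, y_1) = (26, 5): x_2 = 26·26 + 27·5·5 = 1351; y_2 = 26·5 + 5·26 = 260.
  From (x_2, y_2) = (1351, 260): x_3 = 26·1351 + 27·5·260 = 70226; y_3 = 26·260 + 5·1351 = 13515.
  From (x_3, y_3) = (70226, 13515): x_4 = 26·70226 + 27·5·13515 = 3650401; y_4 = 26·13515 + 5·70226 = 702520.
  From (x_4, y_4) = (3650401, 702520): x_5 = 26·3650401 + 27·5·702520 = 189750626; y_5 = 26·702520 + 5·3650401 = 36517525.
  From (x_5, y_5) = (189750626, 36517525): x_6 = 26·189750626 + 27·5·36517525 = 9863382151; y_6 = 26·36517525 + 5·189750626 = 1898208780.
Step 3: Verify x_6² - 27·y_6² = 97286307456665386801 - 97286307456665386800 = 1 (should be 1). ✓

(x_1, y_1) = (26, 5); (x_6, y_6) = (9863382151, 1898208780).


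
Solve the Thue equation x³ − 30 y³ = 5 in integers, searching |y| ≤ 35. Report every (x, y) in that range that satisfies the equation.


The equation is x³ - 30y³ = 5. For fixed y, x³ = 30·y³ + 5, so a solution requires the RHS to be a perfect cube.
Strategy: iterate y from -35 to 35, compute RHS = 30·y³ + 5, and check whether it is a (positive or negative) perfect cube.
Check small values of y:
  y = 0: RHS = 5 is not a perfect cube.
  y = 1: RHS = 35 is not a perfect cube.
  y = -1: RHS = -25 is not a perfect cube.
  y = 2: RHS = 245 is not a perfect cube.
  y = -2: RHS = -235 is not a perfect cube.
  y = 3: RHS = 815 is not a perfect cube.
  y = -3: RHS = -805 is not a perfect cube.
Continuing the search up to |y| = 35 finds no solutions either.
No (x, y) in the scanned range satisfies the equation.

No integer solutions with |y| ≤ 35.


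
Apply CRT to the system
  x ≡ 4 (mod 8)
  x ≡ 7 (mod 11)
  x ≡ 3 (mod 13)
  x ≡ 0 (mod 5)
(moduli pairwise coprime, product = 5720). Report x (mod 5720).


Product of moduli M = 8 · 11 · 13 · 5 = 5720.
Merge one congruence at a time:
  Start: x ≡ 4 (mod 8).
  Combine with x ≡ 7 (mod 11); new modulus lcm = 88.
    Write x = 4 + 8·t and substitute into x ≡ 7 (mod 11): 8·t ≡ 7 − 4 = 3 (mod 11).
    The inverse of 8 mod 11 is 7 (since 8·7 = 56 = 5·11 + 1), so t ≡ 7·3 = 21 ≡ 10 (mod 11).
    Then x = 4 + 8·10 = 84, valid modulo lcm(8, 11) = 88: x ≡ 84 (mod 88).
  Combine with x ≡ 3 (mod 13); new modulus lcm = 1144.
    Write x = 84 + 88·t and substitute into x ≡ 3 (mod 13): 88·t ≡ 3 − 84 = -81 (mod 13).
    Reduce coefficients mod 13: 10·t ≡ 10 (mod 13).
    The inverse of 10 mod 13 is 4 (since 10·4 = 40 = 3·13 + 1), so t ≡ 4·10 = 40 ≡ 1 (mod 13).
    Then x = 84 + 88·1 = 172, valid modulo lcm(88, 13) = 1144: x ≡ 172 (mod 1144).
  Combine with x ≡ 0 (mod 5); new modulus lcm = 5720.
    Write x = 172 + 1144·t and substitute into x ≡ 0 (mod 5): 1144·t ≡ 0 − 172 = -172 (mod 5).
    Reduce coefficients mod 5: 4·t ≡ 3 (mod 5).
    The inverse of 4 mod 5 is 4 (since 4·4 = 16 = 3·5 + 1), so t ≡ 4·3 = 12 ≡ 2 (mod 5).
    Then x = 172 + 1144·2 = 2460, valid modulo lcm(1144, 5) = 5720: x ≡ 2460 (mod 5720).
Verify against each original: 2460 mod 8 = 4, 2460 mod 11 = 7, 2460 mod 13 = 3, 2460 mod 5 = 0.

x ≡ 2460 (mod 5720).


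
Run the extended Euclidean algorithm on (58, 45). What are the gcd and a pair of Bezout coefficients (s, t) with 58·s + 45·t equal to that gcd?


Euclidean algorithm on (58, 45) — divide until remainder is 0:
  58 = 1 · 45 + 13
  45 = 3 · 13 + 6
  13 = 2 · 6 + 1
  6 = 6 · 1 + 0
gcd(58, 45) = 1.
Track Bezout coefficients alongside the remainders: start with r₀ = 58 = a·1 + b·0 (s = 1, t = 0) and r₁ = 45 = a·0 + b·1 (s = 0, t = 1); each new remainder r_{k+1} = r_{k-1} − q_k·r_k inherits s_{k+1} = s_{k-1} − q_k·s_k, t_{k+1} = t_{k-1} − q_k·t_k, so r_k = a·s_k + b·t_k at every step:
  q = 1: r = 13, s = 1 − 1·0 = 1, t = 0 − 1·1 = -1  (check: 58·1 + 45·(-1) = 13)
  q = 3: r = 6, s = 0 − 3·1 = -3, t = 1 − 3·(-1) = 4  (check: 58·(-3) + 45·4 = 6)
  q = 2: r = 1, s = 1 − 2·(-3) = 7, t = -1 − 2·4 = -9  (check: 58·7 + 45·(-9) = 1)
The row with r = 1 (the gcd) gives the Bezout coefficients s = 7, t = -9.
Result: 58 · (7) + 45 · (-9) = 1.

gcd(58, 45) = 1; s = 7, t = -9 (check: 58·7 + 45·(-9) = 1).


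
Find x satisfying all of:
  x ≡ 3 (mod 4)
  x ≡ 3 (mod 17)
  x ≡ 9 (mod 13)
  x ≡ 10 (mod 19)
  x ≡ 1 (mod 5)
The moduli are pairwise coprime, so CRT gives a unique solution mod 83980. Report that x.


Product of moduli M = 4 · 17 · 13 · 19 · 5 = 83980.
Merge one congruence at a time:
  Start: x ≡ 3 (mod 4).
  Combine with x ≡ 3 (mod 17); new modulus lcm = 68.
    Write x = 3 + 4·t and substitute into x ≡ 3 (mod 17): 4·t ≡ 3 − 3 = 0 (mod 17).
    The inverse of 4 mod 17 is 13 (since 4·13 = 52 = 3·17 + 1), so t ≡ 13·0 = 0 ≡ 0 (mod 17).
    Then x = 3 + 4·0 = 3, valid modulo lcm(4, 17) = 68: x ≡ 3 (mod 68).
  Combine with x ≡ 9 (mod 13); new modulus lcm = 884.
    Write x = 3 + 68·t and substitute into x ≡ 9 (mod 13): 68·t ≡ 9 − 3 = 6 (mod 13).
    Reduce coefficients mod 13: 3·t ≡ 6 (mod 13).
    The inverse of 3 mod 13 is 9 (since 3·9 = 27 = 2·13 + 1), so t ≡ 9·6 = 54 ≡ 2 (mod 13).
    Then x = 3 + 68·2 = 139, valid modulo lcm(68, 13) = 884: x ≡ 139 (mod 884).
  Combine with x ≡ 10 (mod 19); new modulus lcm = 16796.
    Write x = 139 + 884·t and substitute into x ≡ 10 (mod 19): 884·t ≡ 10 − 139 = -129 (mod 19).
    Reduce coefficients mod 19: 10·t ≡ 4 (mod 19).
    The inverse of 10 mod 19 is 2 (since 10·2 = 20 = 1·19 + 1), so t ≡ 2·4 = 8 ≡ 8 (mod 19).
    Then x = 139 + 884·8 = 7211, valid modulo lcm(884, 19) = 16796: x ≡ 7211 (mod 16796).
  Combine with x ≡ 1 (mod 5); new modulus lcm = 83980.
    Write x = 7211 + 16796·t and substitute into x ≡ 1 (mod 5): 16796·t ≡ 1 − 7211 = -7210 (mod 5).
    Reduce coefficients mod 5: 1·t ≡ 0 (mod 5).
    So t ≡ 0 (mod 5).
    Then x = 7211 + 16796·0 = 7211, valid modulo lcm(16796, 5) = 83980: x ≡ 7211 (mod 83980).
Verify against each original: 7211 mod 4 = 3, 7211 mod 17 = 3, 7211 mod 13 = 9, 7211 mod 19 = 10, 7211 mod 5 = 1.

x ≡ 7211 (mod 83980).


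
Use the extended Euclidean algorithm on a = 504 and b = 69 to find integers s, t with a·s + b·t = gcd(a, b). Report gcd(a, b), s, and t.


Euclidean algorithm on (504, 69) — divide until remainder is 0:
  504 = 7 · 69 + 21
  69 = 3 · 21 + 6
  21 = 3 · 6 + 3
  6 = 2 · 3 + 0
gcd(504, 69) = 3.
Track Bezout coefficients alongside the remainders: start with r₀ = 504 = a·1 + b·0 (s = 1, t = 0) and r₁ = 69 = a·0 + b·1 (s = 0, t = 1); each new remainder r_{k+1} = r_{k-1} − q_k·r_k inherits s_{k+1} = s_{k-1} − q_k·s_k, t_{k+1} = t_{k-1} − q_k·t_k, so r_k = a·s_k + b·t_k at every step:
  q = 7: r = 21, s = 1 − 7·0 = 1, t = 0 − 7·1 = -7  (check: 504·1 + 69·(-7) = 21)
  q = 3: r = 6, s = 0 − 3·1 = -3, t = 1 − 3·(-7) = 22  (check: 504·(-3) + 69·22 = 6)
  q = 3: r = 3, s = 1 − 3·(-3) = 10, t = -7 − 3·22 = -73  (check: 504·10 + 69·(-73) = 3)
The row with r = 3 (the gcd) gives the Bezout coefficients s = 10, t = -73.
Result: 504 · (10) + 69 · (-73) = 3.

gcd(504, 69) = 3; s = 10, t = -73 (check: 504·10 + 69·(-73) = 3).


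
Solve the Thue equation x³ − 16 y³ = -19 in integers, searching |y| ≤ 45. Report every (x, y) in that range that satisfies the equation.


The equation is x³ - 16y³ = -19. For fixed y, x³ = 16·y³ − 19, so a solution requires the RHS to be a perfect cube.
Strategy: iterate y from -45 to 45, compute RHS = 16·y³ − 19, and check whether it is a (positive or negative) perfect cube.
Check small values of y:
  y = 0: RHS = -19 is not a perfect cube.
  y = 1: RHS = -3 is not a perfect cube.
  y = -1: RHS = -35 is not a perfect cube.
  y = 2: RHS = 109 is not a perfect cube.
  y = -2: RHS = -147 is not a perfect cube.
  y = 3: RHS = 413 is not a perfect cube.
  y = -3: RHS = -451 is not a perfect cube.
Continuing the search up to |y| = 45 finds no solutions either.
No (x, y) in the scanned range satisfies the equation.

No integer solutions with |y| ≤ 45.


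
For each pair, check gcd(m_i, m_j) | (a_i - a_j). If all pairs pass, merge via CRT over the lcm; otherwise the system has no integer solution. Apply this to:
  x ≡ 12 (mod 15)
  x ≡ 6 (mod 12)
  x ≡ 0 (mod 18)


Moduli 15, 12, 18 are not pairwise coprime, so CRT works modulo lcm(m_i) when all pairwise compatibility conditions hold.
Pairwise compatibility: gcd(m_i, m_j) must divide a_i - a_j for every pair.
Merge one congruence at a time:
  Start: x ≡ 12 (mod 15).
  Combine with x ≡ 6 (mod 12): gcd(15, 12) = 3; 6 - 12 = -6, which IS divisible by 3, so compatible.
    Write x = 12 + 15·t and substitute into x ≡ 6 (mod 12): 15·t ≡ 6 − 12 = -6 (mod 12).
    Divide the congruence (and modulus) by g = 3: 5·t ≡ -2 (mod 4).
    Reduce coefficients mod 4: 1·t ≡ 2 (mod 4).
    So t ≡ 2 (mod 4).
    Then x = 12 + 15·2 = 42, valid modulo lcm(15, 12) = 60: x ≡ 42 (mod 60).
  Combine with x ≡ 0 (mod 18): gcd(60, 18) = 6; 0 - 42 = -42, which IS divisible by 6, so compatible.
    Write x = 42 + 60·t and substitute into x ≡ 0 (mod 18): 60·t ≡ 0 − 42 = -42 (mod 18).
    Divide the congruence (and modulus) by g = 6: 10·t ≡ -7 (mod 3).
    Reduce coefficients mod 3: 1·t ≡ 2 (mod 3).
    So t ≡ 2 (mod 3).
    Then x = 42 + 60·2 = 162, valid modulo lcm(60, 18) = 180: x ≡ 162 (mod 180).
Verify: 162 mod 15 = 12, 162 mod 12 = 6, 162 mod 18 = 0.

x ≡ 162 (mod 180).


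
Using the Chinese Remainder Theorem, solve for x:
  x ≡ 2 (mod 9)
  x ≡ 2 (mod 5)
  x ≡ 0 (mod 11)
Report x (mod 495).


Moduli 9, 5, 11 are pairwise coprime; by CRT there is a unique solution modulo M = 9 · 5 · 11 = 495.
Solve pairwise, accumulating the modulus:
  Start with x ≡ 2 (mod 9).
  Combine with x ≡ 2 (mod 5): since gcd(9, 5) = 1, we get a unique residue mod 45.
    Write x = 2 + 9·t and substitute into x ≡ 2 (mod 5): 9·t ≡ 2 − 2 = 0 (mod 5).
    Reduce coefficients mod 5: 4·t ≡ 0 (mod 5).
    The inverse of 4 mod 5 is 4 (since 4·4 = 16 = 3·5 + 1), so t ≡ 4·0 = 0 ≡ 0 (mod 5).
    Then x = 2 + 9·0 = 2, valid modulo lcm(9, 5) = 45: x ≡ 2 (mod 45).
  Combine with x ≡ 0 (mod 11): since gcd(45, 11) = 1, we get a unique residue mod 495.
    Write x = 2 + 45·t and substitute into x ≡ 0 (mod 11): 45·t ≡ 0 − 2 = -2 (mod 11).
    Reduce coefficients mod 11: 1·t ≡ 9 (mod 11).
    So t ≡ 9 (mod 11).
    Then x = 2 + 45·9 = 407, valid modulo lcm(45, 11) = 495: x ≡ 407 (mod 495).
Verify: 407 mod 9 = 2 ✓, 407 mod 5 = 2 ✓, 407 mod 11 = 0 ✓.

x ≡ 407 (mod 495).


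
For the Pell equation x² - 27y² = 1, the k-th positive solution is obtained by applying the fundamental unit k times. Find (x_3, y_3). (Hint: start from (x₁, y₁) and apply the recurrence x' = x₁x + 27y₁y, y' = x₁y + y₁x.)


Step 1: Find the fundamental solution (x₁, y₁) of x² - 27y² = 1.
  Expand √27 as a continued fraction. a₀ = ⌊√27⌋ = 5; iterate m_{k+1} = d_k·a_k − m_k, d_{k+1} = (27 − m_{k+1}²)/d_k, a_{k+1} = ⌊(a₀ + m_{k+1})/d_{k+1}⌋ (starting m₀ = 0, d₀ = 1), with convergents p_k = a_k·p_{k-1} + p_{k-2}, q_k = a_k·q_{k-1} + q_{k-2} (p₋₁ = 1, q₋₁ = 0):
  k = 0: a₀ = 5; p₀/q₀ = 5/1; p₀² − 27·q₀² = 25 − 27 = -2.
  k = 1: m = 5, d = 2, a = ⌊(5 + 5)/2⌋ = 5; p/q = (5·5 + 1)/(5·1 + 0) = 26/5; p² − 27·q² = 676 − 675 = 1.
  The first convergent with p² − 27·q² = 1 gives the fundamental solution (x₁, y₁) = (26, 5).
Step 2: Apply the recurrence (x_{n+1}, y_{n+1}) = (x₁x_n + 27y₁y_n, x₁y_n + y₁x_n) repeatedly.
  From (x_1, y_1) = (26, 5): x_2 = 26·26 + 27·5·5 = 1351; y_2 = 26·5 + 5·26 = 260.
  From (x_2, y_2) = (1351, 260): x_3 = 26·1351 + 27·5·260 = 70226; y_3 = 26·260 + 5·1351 = 13515.
Step 3: Verify x_3² - 27·y_3² = 4931691076 - 4931691075 = 1 (should be 1). ✓

(x_1, y_1) = (26, 5); (x_3, y_3) = (70226, 13515).


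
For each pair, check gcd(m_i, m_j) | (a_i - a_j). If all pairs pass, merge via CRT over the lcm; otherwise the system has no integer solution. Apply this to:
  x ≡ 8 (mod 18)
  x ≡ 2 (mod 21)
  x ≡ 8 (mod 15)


Moduli 18, 21, 15 are not pairwise coprime, so CRT works modulo lcm(m_i) when all pairwise compatibility conditions hold.
Pairwise compatibility: gcd(m_i, m_j) must divide a_i - a_j for every pair.
Merge one congruence at a time:
  Start: x ≡ 8 (mod 18).
  Combine with x ≡ 2 (mod 21): gcd(18, 21) = 3; 2 - 8 = -6, which IS divisible by 3, so compatible.
    Write x = 8 + 18·t and substitute into x ≡ 2 (mod 21): 18·t ≡ 2 − 8 = -6 (mod 21).
    Divide the congruence (and modulus) by g = 3: 6·t ≡ -2 (mod 7).
    Reduce coefficients mod 7: 6·t ≡ 5 (mod 7).
    The inverse of 6 mod 7 is 6 (since 6·6 = 36 = 5·7 + 1), so t ≡ 6·5 = 30 ≡ 2 (mod 7).
    Then x = 8 + 18·2 = 44, valid modulo lcm(18, 21) = 126: x ≡ 44 (mod 126).
  Combine with x ≡ 8 (mod 15): gcd(126, 15) = 3; 8 - 44 = -36, which IS divisible by 3, so compatible.
    Write x = 44 + 126·t and substitute into x ≡ 8 (mod 15): 126·t ≡ 8 − 44 = -36 (mod 15).
    Divide the congruence (and modulus) by g = 3: 42·t ≡ -12 (mod 5).
    Reduce coefficients mod 5: 2·t ≡ 3 (mod 5).
    The inverse of 2 mod 5 is 3 (since 2·3 = 6 = 1·5 + 1), so t ≡ 3·3 = 9 ≡ 4 (mod 5).
    Then x = 44 + 126·4 = 548, valid modulo lcm(126, 15) = 630: x ≡ 548 (mod 630).
Verify: 548 mod 18 = 8, 548 mod 21 = 2, 548 mod 15 = 8.

x ≡ 548 (mod 630).


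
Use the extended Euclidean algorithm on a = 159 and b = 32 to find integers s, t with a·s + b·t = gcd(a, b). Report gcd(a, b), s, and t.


Euclidean algorithm on (159, 32) — divide until remainder is 0:
  159 = 4 · 32 + 31
  32 = 1 · 31 + 1
  31 = 31 · 1 + 0
gcd(159, 32) = 1.
Track Bezout coefficients alongside the remainders: start with r₀ = 159 = a·1 + b·0 (s = 1, t = 0) and r₁ = 32 = a·0 + b·1 (s = 0, t = 1); each new remainder r_{k+1} = r_{k-1} − q_k·r_k inherits s_{k+1} = s_{k-1} − q_k·s_k, t_{k+1} = t_{k-1} − q_k·t_k, so r_k = a·s_k + b·t_k at every step:
  q = 4: r = 31, s = 1 − 4·0 = 1, t = 0 − 4·1 = -4  (check: 159·1 + 32·(-4) = 31)
  q = 1: r = 1, s = 0 − 1·1 = -1, t = 1 − 1·(-4) = 5  (check: 159·(-1) + 32·5 = 1)
The row with r = 1 (the gcd) gives the Bezout coefficients s = -1, t = 5.
Result: 159 · (-1) + 32 · (5) = 1.

gcd(159, 32) = 1; s = -1, t = 5 (check: 159·(-1) + 32·5 = 1).


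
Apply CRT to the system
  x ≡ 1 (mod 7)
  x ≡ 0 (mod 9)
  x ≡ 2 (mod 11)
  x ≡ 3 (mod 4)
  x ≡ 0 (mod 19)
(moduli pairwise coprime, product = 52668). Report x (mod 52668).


Product of moduli M = 7 · 9 · 11 · 4 · 19 = 52668.
Merge one congruence at a time:
  Start: x ≡ 1 (mod 7).
  Combine with x ≡ 0 (mod 9); new modulus lcm = 63.
    Write x = 1 + 7·t and substitute into x ≡ 0 (mod 9): 7·t ≡ 0 − 1 = -1 (mod 9).
    Reduce coefficients mod 9: 7·t ≡ 8 (mod 9).
    The inverse of 7 mod 9 is 4 (since 7·4 = 28 = 3·9 + 1), so t ≡ 4·8 = 32 ≡ 5 (mod 9).
    Then x = 1 + 7·5 = 36, valid modulo lcm(7, 9) = 63: x ≡ 36 (mod 63).
  Combine with x ≡ 2 (mod 11); new modulus lcm = 693.
    Write x = 36 + 63·t and substitute into x ≡ 2 (mod 11): 63·t ≡ 2 − 36 = -34 (mod 11).
    Reduce coefficients mod 11: 8·t ≡ 10 (mod 11).
    The inverse of 8 mod 11 is 7 (since 8·7 = 56 = 5·11 + 1), so t ≡ 7·10 = 70 ≡ 4 (mod 11).
    Then x = 36 + 63·4 = 288, valid modulo lcm(63, 11) = 693: x ≡ 288 (mod 693).
  Combine with x ≡ 3 (mod 4); new modulus lcm = 2772.
    Write x = 288 + 693·t and substitute into x ≡ 3 (mod 4): 693·t ≡ 3 − 288 = -285 (mod 4).
    Reduce coefficients mod 4: 1·t ≡ 3 (mod 4).
    So t ≡ 3 (mod 4).
    Then x = 288 + 693·3 = 2367, valid modulo lcm(693, 4) = 2772: x ≡ 2367 (mod 2772).
  Combine with x ≡ 0 (mod 19); new modulus lcm = 52668.
    Write x = 2367 + 2772·t and substitute into x ≡ 0 (mod 19): 2772·t ≡ 0 − 2367 = -2367 (mod 19).
    Reduce coefficients mod 19: 17·t ≡ 8 (mod 19).
    The inverse of 17 mod 19 is 9 (since 17·9 = 153 = 8·19 + 1), so t ≡ 9·8 = 72 ≡ 15 (mod 19).
    Then x = 2367 + 2772·15 = 43947, valid modulo lcm(2772, 19) = 52668: x ≡ 43947 (mod 52668).
Verify against each original: 43947 mod 7 = 1, 43947 mod 9 = 0, 43947 mod 11 = 2, 43947 mod 4 = 3, 43947 mod 19 = 0.

x ≡ 43947 (mod 52668).


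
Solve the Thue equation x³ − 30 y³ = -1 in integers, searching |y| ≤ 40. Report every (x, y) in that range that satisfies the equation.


The equation is x³ - 30y³ = -1. For fixed y, x³ = 30·y³ − 1, so a solution requires the RHS to be a perfect cube.
Strategy: iterate y from -40 to 40, compute RHS = 30·y³ − 1, and check whether it is a (positive or negative) perfect cube.
Check small values of y:
  y = 0: RHS = -1 = (-1)³ ⇒ x = -1 works.
  y = 1: RHS = 29 is not a perfect cube.
  y = -1: RHS = -31 is not a perfect cube.
  y = 2: RHS = 239 is not a perfect cube.
  y = -2: RHS = -241 is not a perfect cube.
  y = 3: RHS = 809 is not a perfect cube.
  y = -3: RHS = -811 is not a perfect cube.
Continuing the search up to |y| = 40 finds no further solutions beyond those listed.
Collected solutions: (-1, 0).

Solutions (with |y| ≤ 40): (-1, 0).


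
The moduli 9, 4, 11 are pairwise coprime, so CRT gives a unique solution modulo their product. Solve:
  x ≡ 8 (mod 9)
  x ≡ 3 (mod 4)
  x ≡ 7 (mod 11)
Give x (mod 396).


Moduli 9, 4, 11 are pairwise coprime; by CRT there is a unique solution modulo M = 9 · 4 · 11 = 396.
Solve pairwise, accumulating the modulus:
  Start with x ≡ 8 (mod 9).
  Combine with x ≡ 3 (mod 4): since gcd(9, 4) = 1, we get a unique residue mod 36.
    Write x = 8 + 9·t and substitute into x ≡ 3 (mod 4): 9·t ≡ 3 − 8 = -5 (mod 4).
    Reduce coefficients mod 4: 1·t ≡ 3 (mod 4).
    So t ≡ 3 (mod 4).
    Then x = 8 + 9·3 = 35, valid modulo lcm(9, 4) = 36: x ≡ 35 (mod 36).
  Combine with x ≡ 7 (mod 11): since gcd(36, 11) = 1, we get a unique residue mod 396.
    Write x = 35 + 36·t and substitute into x ≡ 7 (mod 11): 36·t ≡ 7 − 35 = -28 (mod 11).
    Reduce coefficients mod 11: 3·t ≡ 5 (mod 11).
    The inverse of 3 mod 11 is 4 (since 3·4 = 12 = 1·11 + 1), so t ≡ 4·5 = 20 ≡ 9 (mod 11).
    Then x = 35 + 36·9 = 359, valid modulo lcm(36, 11) = 396: x ≡ 359 (mod 396).
Verify: 359 mod 9 = 8 ✓, 359 mod 4 = 3 ✓, 359 mod 11 = 7 ✓.

x ≡ 359 (mod 396).


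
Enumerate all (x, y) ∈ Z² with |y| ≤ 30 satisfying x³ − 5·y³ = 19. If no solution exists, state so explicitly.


The equation is x³ - 5y³ = 19. For fixed y, x³ = 5·y³ + 19, so a solution requires the RHS to be a perfect cube.
Strategy: iterate y from -30 to 30, compute RHS = 5·y³ + 19, and check whether it is a (positive or negative) perfect cube.
Check small values of y:
  y = 0: RHS = 19 is not a perfect cube.
  y = 1: RHS = 24 is not a perfect cube.
  y = -1: RHS = 14 is not a perfect cube.
  y = 2: RHS = 59 is not a perfect cube.
  y = -2: RHS = -21 is not a perfect cube.
  y = 3: RHS = 154 is not a perfect cube.
  y = -3: RHS = -116 is not a perfect cube.
Continuing the search up to |y| = 30 finds no solutions either.
No (x, y) in the scanned range satisfies the equation.

No integer solutions with |y| ≤ 30.


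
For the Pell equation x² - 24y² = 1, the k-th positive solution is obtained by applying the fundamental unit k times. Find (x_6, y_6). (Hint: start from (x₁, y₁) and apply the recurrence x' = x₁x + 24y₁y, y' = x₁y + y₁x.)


Step 1: Find the fundamental solution (x₁, y₁) of x² - 24y² = 1.
  Expand √24 as a continued fraction. a₀ = ⌊√24⌋ = 4; iterate m_{k+1} = d_k·a_k − m_k, d_{k+1} = (24 − m_{k+1}²)/d_k, a_{k+1} = ⌊(a₀ + m_{k+1})/d_{k+1}⌋ (starting m₀ = 0, d₀ = 1), with convergents p_k = a_k·p_{k-1} + p_{k-2}, q_k = a_k·q_{k-1} + q_{k-2} (p₋₁ = 1, q₋₁ = 0):
  k = 0: a₀ = 4; p₀/q₀ = 4/1; p₀² − 24·q₀² = 16 − 24 = -8.
  k = 1: m = 4, d = 8, a = ⌊(4 + 4)/8⌋ = 1; p/q = (1·4 + 1)/(1·1 + 0) = 5/1; p² − 24·q² = 25 − 24 = 1.
  The first convergent with p² − 24·q² = 1 gives the fundamental solution (x₁, y₁) = (5, 1).
Step 2: Apply the recurrence (x_{n+1}, y_{n+1}) = (x₁x_n + 24y₁y_n, x₁y_n + y₁x_n) repeatedly.
  From (x_1, y_1) = (5, 1): x_2 = 5·5 + 24·1·1 = 49; y_2 = 5·1 + 1·5 = 10.
  From (x_2, y_2) = (49, 10): x_3 = 5·49 + 24·1·10 = 485; y_3 = 5·10 + 1·49 = 99.
  From (x_3, y_3) = (485, 99): x_4 = 5·485 + 24·1·99 = 4801; y_4 = 5·99 + 1·485 = 980.
  From (x_4, y_4) = (4801, 980): x_5 = 5·4801 + 24·1·980 = 47525; y_5 = 5·980 + 1·4801 = 9701.
  From (x_5, y_5) = (47525, 9701): x_6 = 5·47525 + 24·1·9701 = 470449; y_6 = 5·9701 + 1·47525 = 96030.
Step 3: Verify x_6² - 24·y_6² = 221322261601 - 221322261600 = 1 (should be 1). ✓

(x_1, y_1) = (5, 1); (x_6, y_6) = (470449, 96030).


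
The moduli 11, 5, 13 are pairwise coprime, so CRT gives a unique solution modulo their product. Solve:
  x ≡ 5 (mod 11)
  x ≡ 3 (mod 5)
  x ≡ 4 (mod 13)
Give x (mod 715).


Moduli 11, 5, 13 are pairwise coprime; by CRT there is a unique solution modulo M = 11 · 5 · 13 = 715.
Solve pairwise, accumulating the modulus:
  Start with x ≡ 5 (mod 11).
  Combine with x ≡ 3 (mod 5): since gcd(11, 5) = 1, we get a unique residue mod 55.
    Write x = 5 + 11·t and substitute into x ≡ 3 (mod 5): 11·t ≡ 3 − 5 = -2 (mod 5).
    Reduce coefficients mod 5: 1·t ≡ 3 (mod 5).
    So t ≡ 3 (mod 5).
    Then x = 5 + 11·3 = 38, valid modulo lcm(11, 5) = 55: x ≡ 38 (mod 55).
  Combine with x ≡ 4 (mod 13): since gcd(55, 13) = 1, we get a unique residue mod 715.
    Write x = 38 + 55·t and substitute into x ≡ 4 (mod 13): 55·t ≡ 4 − 38 = -34 (mod 13).
    Reduce coefficients mod 13: 3·t ≡ 5 (mod 13).
    The inverse of 3 mod 13 is 9 (since 3·9 = 27 = 2·13 + 1), so t ≡ 9·5 = 45 ≡ 6 (mod 13).
    Then x = 38 + 55·6 = 368, valid modulo lcm(55, 13) = 715: x ≡ 368 (mod 715).
Verify: 368 mod 11 = 5 ✓, 368 mod 5 = 3 ✓, 368 mod 13 = 4 ✓.

x ≡ 368 (mod 715).


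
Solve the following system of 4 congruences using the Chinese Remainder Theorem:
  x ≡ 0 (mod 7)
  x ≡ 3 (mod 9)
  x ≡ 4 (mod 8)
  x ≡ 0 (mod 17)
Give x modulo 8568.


Product of moduli M = 7 · 9 · 8 · 17 = 8568.
Merge one congruence at a time:
  Start: x ≡ 0 (mod 7).
  Combine with x ≡ 3 (mod 9); new modulus lcm = 63.
    Write x = 0 + 7·t and substitute into x ≡ 3 (mod 9): 7·t ≡ 3 − 0 = 3 (mod 9).
    The inverse of 7 mod 9 is 4 (since 7·4 = 28 = 3·9 + 1), so t ≡ 4·3 = 12 ≡ 3 (mod 9).
    Then x = 0 + 7·3 = 21, valid modulo lcm(7, 9) = 63: x ≡ 21 (mod 63).
  Combine with x ≡ 4 (mod 8); new modulus lcm = 504.
    Write x = 21 + 63·t and substitute into x ≡ 4 (mod 8): 63·t ≡ 4 − 21 = -17 (mod 8).
    Reduce coefficients mod 8: 7·t ≡ 7 (mod 8).
    The inverse of 7 mod 8 is 7 (since 7·7 = 49 = 6·8 + 1), so t ≡ 7·7 = 49 ≡ 1 (mod 8).
    Then x = 21 + 63·1 = 84, valid modulo lcm(63, 8) = 504: x ≡ 84 (mod 504).
  Combine with x ≡ 0 (mod 17); new modulus lcm = 8568.
    Write x = 84 + 504·t and substitute into x ≡ 0 (mod 17): 504·t ≡ 0 − 84 = -84 (mod 17).
    Reduce coefficients mod 17: 11·t ≡ 1 (mod 17).
    The inverse of 11 mod 17 is 14 (since 11·14 = 154 = 9·17 + 1), so t ≡ 14·1 = 14 ≡ 14 (mod 17).
    Then x = 84 + 504·14 = 7140, valid modulo lcm(504, 17) = 8568: x ≡ 7140 (mod 8568).
Verify against each original: 7140 mod 7 = 0, 7140 mod 9 = 3, 7140 mod 8 = 4, 7140 mod 17 = 0.

x ≡ 7140 (mod 8568).


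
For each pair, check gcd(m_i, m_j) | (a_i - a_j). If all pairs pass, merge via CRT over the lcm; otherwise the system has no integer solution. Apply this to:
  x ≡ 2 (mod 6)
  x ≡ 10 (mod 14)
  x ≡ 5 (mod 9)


Moduli 6, 14, 9 are not pairwise coprime, so CRT works modulo lcm(m_i) when all pairwise compatibility conditions hold.
Pairwise compatibility: gcd(m_i, m_j) must divide a_i - a_j for every pair.
Merge one congruence at a time:
  Start: x ≡ 2 (mod 6).
  Combine with x ≡ 10 (mod 14): gcd(6, 14) = 2; 10 - 2 = 8, which IS divisible by 2, so compatible.
    Write x = 2 + 6·t and substitute into x ≡ 10 (mod 14): 6·t ≡ 10 − 2 = 8 (mod 14).
    Divide the congruence (and modulus) by g = 2: 3·t ≡ 4 (mod 7).
    The inverse of 3 mod 7 is 5 (since 3·5 = 15 = 2·7 + 1), so t ≡ 5·4 = 20 ≡ 6 (mod 7).
    Then x = 2 + 6·6 = 38, valid modulo lcm(6, 14) = 42: x ≡ 38 (mod 42).
  Combine with x ≡ 5 (mod 9): gcd(42, 9) = 3; 5 - 38 = -33, which IS divisible by 3, so compatible.
    Write x = 38 + 42·t and substitute into x ≡ 5 (mod 9): 42·t ≡ 5 − 38 = -33 (mod 9).
    Divide the congruence (and modulus) by g = 3: 14·t ≡ -11 (mod 3).
    Reduce coefficients mod 3: 2·t ≡ 1 (mod 3).
    The inverse of 2 mod 3 is 2 (since 2·2 = 4 = 1·3 + 1), so t ≡ 2·1 = 2 ≡ 2 (mod 3).
    Then x = 38 + 42·2 = 122, valid modulo lcm(42, 9) = 126: x ≡ 122 (mod 126).
Verify: 122 mod 6 = 2, 122 mod 14 = 10, 122 mod 9 = 5.

x ≡ 122 (mod 126).


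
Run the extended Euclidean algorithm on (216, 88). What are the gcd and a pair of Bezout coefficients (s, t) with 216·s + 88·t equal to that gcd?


Euclidean algorithm on (216, 88) — divide until remainder is 0:
  216 = 2 · 88 + 40
  88 = 2 · 40 + 8
  40 = 5 · 8 + 0
gcd(216, 88) = 8.
Track Bezout coefficients alongside the remainders: start with r₀ = 216 = a·1 + b·0 (s = 1, t = 0) and r₁ = 88 = a·0 + b·1 (s = 0, t = 1); each new remainder r_{k+1} = r_{k-1} − q_k·r_k inherits s_{k+1} = s_{k-1} − q_k·s_k, t_{k+1} = t_{k-1} − q_k·t_k, so r_k = a·s_k + b·t_k at every step:
  q = 2: r = 40, s = 1 − 2·0 = 1, t = 0 − 2·1 = -2  (check: 216·1 + 88·(-2) = 40)
  q = 2: r = 8, s = 0 − 2·1 = -2, t = 1 − 2·(-2) = 5  (check: 216·(-2) + 88·5 = 8)
The row with r = 8 (the gcd) gives the Bezout coefficients s = -2, t = 5.
Result: 216 · (-2) + 88 · (5) = 8.

gcd(216, 88) = 8; s = -2, t = 5 (check: 216·(-2) + 88·5 = 8).


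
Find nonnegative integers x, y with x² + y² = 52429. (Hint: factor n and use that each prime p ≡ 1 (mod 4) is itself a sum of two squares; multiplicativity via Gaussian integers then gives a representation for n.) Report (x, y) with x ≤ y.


Step 1: Factor n = 52429 = 13 · 37 · 109.
Step 2: Check the mod-4 condition on each prime factor: 13 ≡ 1 (mod 4), exponent 1; 37 ≡ 1 (mod 4), exponent 1; 109 ≡ 1 (mod 4), exponent 1.
All primes ≡ 3 (mod 4) appear to even exponent (or don't appear), so by the two-squares theorem n IS expressible as a sum of two squares.
Step 3: Build a representation. Here n = 13 · 37 · 109 is a product of primes ≡ 1 (mod 4). Each prime p ≡ 1 (mod 4) is itself a sum of two squares; find a² by testing p − a² for a perfect square:
  13: 13 − 1² = 12, 13 − 2² = 9 = 3² ⇒ 13 = 2² + 3².
  37: 37 − 1² = 36 = 6² ⇒ 37 = 1² + 6².
  109: 109 − 1² = 108, 109 − 2² = 105, 109 − 3² = 100 = 10² ⇒ 109 = 3² + 10².
  Combine using the Brahmagupta–Fibonacci identity (a² + b²)(c² + d²) = (ac − bd)² + (ad + bc)² = (ac + bd)² + (ad − bc)²:
  13 · 37 = 481: from (2² + 3²)(1² + 6²), take (2·1 − 3·6, 2·6 + 3·1) = (2 − 18, 12 + 3) = (-16, 15); dropping signs (only squares matter) gives (16, 15); check 16² + 15² = 256 + 225 = 481 ✓.
  481 · 109 = 52429: from (16² + 15²)(3² + 10²), take (16·3 − 15·10, 16·10 + 15·3) = (48 − 150, 160 + 45) = (-102, 205); dropping signs (only squares matter) gives (102, 205); check 102² + 205² = 10404 + 42025 = 52429 ✓.
Step 4: Order so x ≤ y and verify: 102² + 205² = 10404 + 42025 = 52429 = n. ✓

n = 52429 = 102² + 205² (one valid representation with x ≤ y).


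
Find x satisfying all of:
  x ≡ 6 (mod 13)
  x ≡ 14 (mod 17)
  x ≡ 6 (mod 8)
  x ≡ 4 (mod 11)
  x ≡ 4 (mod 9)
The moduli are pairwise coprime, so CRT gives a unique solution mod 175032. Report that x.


Product of moduli M = 13 · 17 · 8 · 11 · 9 = 175032.
Merge one congruence at a time:
  Start: x ≡ 6 (mod 13).
  Combine with x ≡ 14 (mod 17); new modulus lcm = 221.
    Write x = 6 + 13·t and substitute into x ≡ 14 (mod 17): 13·t ≡ 14 − 6 = 8 (mod 17).
    The inverse of 13 mod 17 is 4 (since 13·4 = 52 = 3·17 + 1), so t ≡ 4·8 = 32 ≡ 15 (mod 17).
    Then x = 6 + 13·15 = 201, valid modulo lcm(13, 17) = 221: x ≡ 201 (mod 221).
  Combine with x ≡ 6 (mod 8); new modulus lcm = 1768.
    Write x = 201 + 221·t and substitute into x ≡ 6 (mod 8): 221·t ≡ 6 − 201 = -195 (mod 8).
    Reduce coefficients mod 8: 5·t ≡ 5 (mod 8).
    The inverse of 5 mod 8 is 5 (since 5·5 = 25 = 3·8 + 1), so t ≡ 5·5 = 25 ≡ 1 (mod 8).
    Then x = 201 + 221·1 = 422, valid modulo lcm(221, 8) = 1768: x ≡ 422 (mod 1768).
  Combine with x ≡ 4 (mod 11); new modulus lcm = 19448.
    Write x = 422 + 1768·t and substitute into x ≡ 4 (mod 11): 1768·t ≡ 4 − 422 = -418 (mod 11).
    Reduce coefficients mod 11: 8·t ≡ 0 (mod 11).
    The inverse of 8 mod 11 is 7 (since 8·7 = 56 = 5·11 + 1), so t ≡ 7·0 = 0 ≡ 0 (mod 11).
    Then x = 422 + 1768·0 = 422, valid modulo lcm(1768, 11) = 19448: x ≡ 422 (mod 19448).
  Combine with x ≡ 4 (mod 9); new modulus lcm = 175032.
    Write x = 422 + 19448·t and substitute into x ≡ 4 (mod 9): 19448·t ≡ 4 − 422 = -418 (mod 9).
    Reduce coefficients mod 9: 8·t ≡ 5 (mod 9).
    The inverse of 8 mod 9 is 8 (since 8·8 = 64 = 7·9 + 1), so t ≡ 8·5 = 40 ≡ 4 (mod 9).
    Then x = 422 + 19448·4 = 78214, valid modulo lcm(19448, 9) = 175032: x ≡ 78214 (mod 175032).
Verify against each original: 78214 mod 13 = 6, 78214 mod 17 = 14, 78214 mod 8 = 6, 78214 mod 11 = 4, 78214 mod 9 = 4.

x ≡ 78214 (mod 175032).
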